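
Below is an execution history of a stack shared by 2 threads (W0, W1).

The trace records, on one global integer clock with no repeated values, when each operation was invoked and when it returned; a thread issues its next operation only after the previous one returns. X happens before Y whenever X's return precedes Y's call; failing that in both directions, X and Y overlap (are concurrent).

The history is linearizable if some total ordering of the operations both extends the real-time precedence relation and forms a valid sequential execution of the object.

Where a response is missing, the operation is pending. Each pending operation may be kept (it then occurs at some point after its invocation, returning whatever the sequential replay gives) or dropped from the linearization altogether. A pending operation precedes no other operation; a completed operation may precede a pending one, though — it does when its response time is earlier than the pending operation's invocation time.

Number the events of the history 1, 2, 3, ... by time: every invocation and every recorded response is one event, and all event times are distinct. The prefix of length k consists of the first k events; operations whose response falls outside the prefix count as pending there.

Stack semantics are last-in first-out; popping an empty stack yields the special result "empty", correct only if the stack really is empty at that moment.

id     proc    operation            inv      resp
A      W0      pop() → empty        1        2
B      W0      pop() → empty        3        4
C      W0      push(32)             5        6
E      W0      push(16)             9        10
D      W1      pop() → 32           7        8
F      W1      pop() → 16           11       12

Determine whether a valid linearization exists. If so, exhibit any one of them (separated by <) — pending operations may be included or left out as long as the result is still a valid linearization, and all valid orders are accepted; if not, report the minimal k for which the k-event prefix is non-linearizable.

1. A pop() → empty, leaving stack <>
2. B pop() → empty, leaving stack <>
3. C push(32), leaving stack <32>
4. D pop() → 32, leaving stack <>
5. E push(16), leaving stack <16>
6. F pop() → 16, leaving stack <>

linearizable — witness: A < B < C < D < E < F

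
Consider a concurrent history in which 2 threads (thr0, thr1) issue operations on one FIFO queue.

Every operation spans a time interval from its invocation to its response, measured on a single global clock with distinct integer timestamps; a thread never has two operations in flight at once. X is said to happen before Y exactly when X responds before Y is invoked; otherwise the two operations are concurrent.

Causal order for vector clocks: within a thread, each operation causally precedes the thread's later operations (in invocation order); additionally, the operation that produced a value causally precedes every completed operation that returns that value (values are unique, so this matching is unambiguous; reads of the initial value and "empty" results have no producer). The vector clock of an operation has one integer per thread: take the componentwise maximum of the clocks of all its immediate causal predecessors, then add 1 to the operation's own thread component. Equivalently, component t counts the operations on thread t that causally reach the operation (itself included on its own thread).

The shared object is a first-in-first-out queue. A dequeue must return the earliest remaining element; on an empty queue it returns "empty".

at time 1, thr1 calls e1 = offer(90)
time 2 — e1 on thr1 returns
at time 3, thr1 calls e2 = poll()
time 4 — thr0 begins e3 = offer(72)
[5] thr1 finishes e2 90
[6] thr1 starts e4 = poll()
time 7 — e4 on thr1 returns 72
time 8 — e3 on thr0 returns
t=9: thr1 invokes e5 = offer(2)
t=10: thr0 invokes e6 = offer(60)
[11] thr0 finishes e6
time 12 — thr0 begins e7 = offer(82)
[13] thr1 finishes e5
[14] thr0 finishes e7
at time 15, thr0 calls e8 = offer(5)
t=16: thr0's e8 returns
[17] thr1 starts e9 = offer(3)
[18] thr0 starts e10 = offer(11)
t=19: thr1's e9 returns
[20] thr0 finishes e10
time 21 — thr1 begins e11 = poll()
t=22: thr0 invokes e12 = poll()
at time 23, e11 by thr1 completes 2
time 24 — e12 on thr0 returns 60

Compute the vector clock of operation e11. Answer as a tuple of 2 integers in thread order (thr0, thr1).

no predecessors for e1 (invoked 1): thr1 increments from zero → (0, 1)
no predecessors for e3 (invoked 4): thr0 increments from zero → (1, 0)
from VC(e1)=(0, 1), e2 (invoked 3) maxes components and bumps thr1 → (0, 2)
from VC(e3)=(1, 0), e6 (invoked 10) maxes components and bumps thr0 → (2, 0)
from VC(e6)=(2, 0), e7 (invoked 12) maxes components and bumps thr0 → (3, 0)
from VC(e2)=(0, 2), VC(e3)=(1, 0), e4 (invoked 6) maxes components and bumps thr1 → (1, 3)
from VC(e7)=(3, 0), e8 (invoked 15) maxes components and bumps thr0 → (4, 0)
from VC(e4)=(1, 3), e5 (invoked 9) maxes components and bumps thr1 → (1, 4)
from VC(e8)=(4, 0), e10 (invoked 18) maxes components and bumps thr0 → (5, 0)
from VC(e5)=(1, 4), e9 (invoked 17) maxes components and bumps thr1 → (1, 5)
from VC(e6)=(2, 0), VC(e10)=(5, 0), e12 (invoked 22) maxes components and bumps thr0 → (6, 0)
from VC(e5)=(1, 4), VC(e9)=(1, 5), e11 (invoked 21) maxes components and bumps thr1 → (1, 6)
target: VC(e11) = (1, 6)

(1, 6)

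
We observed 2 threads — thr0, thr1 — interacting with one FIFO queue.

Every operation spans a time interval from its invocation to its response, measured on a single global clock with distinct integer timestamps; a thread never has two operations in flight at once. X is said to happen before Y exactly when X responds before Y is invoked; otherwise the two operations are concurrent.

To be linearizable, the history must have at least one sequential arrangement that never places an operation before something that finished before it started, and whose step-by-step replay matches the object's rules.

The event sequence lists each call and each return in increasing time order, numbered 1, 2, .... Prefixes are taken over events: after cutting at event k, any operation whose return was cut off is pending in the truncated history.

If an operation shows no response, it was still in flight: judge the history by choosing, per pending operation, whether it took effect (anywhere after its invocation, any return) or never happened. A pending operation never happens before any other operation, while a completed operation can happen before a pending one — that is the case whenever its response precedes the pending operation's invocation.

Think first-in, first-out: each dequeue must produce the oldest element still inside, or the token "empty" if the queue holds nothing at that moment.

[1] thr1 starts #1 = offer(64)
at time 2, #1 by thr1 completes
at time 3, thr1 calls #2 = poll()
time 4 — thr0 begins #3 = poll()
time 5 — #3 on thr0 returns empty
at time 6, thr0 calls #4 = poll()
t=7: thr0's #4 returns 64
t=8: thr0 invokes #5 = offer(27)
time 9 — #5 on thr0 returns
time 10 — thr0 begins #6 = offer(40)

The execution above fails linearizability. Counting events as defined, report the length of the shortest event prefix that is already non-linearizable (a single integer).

a valid linearization of events 1..6 exists, for instance #1, #2, #3:
step 1: #1 offer(64) — queue <64>
step 2: #2 poll() (pending, included) — queue <>
step 3: #3 poll() → empty — queue <>
at event 7 (#4's time-7 response) nothing linearizes any more
no completion choice of the 1 pending operation (#2) rescues it — every subset was tried
for example #1, #3, #4 (pending dropped) fails at step 2: #3 poll() → empty is not legal there

7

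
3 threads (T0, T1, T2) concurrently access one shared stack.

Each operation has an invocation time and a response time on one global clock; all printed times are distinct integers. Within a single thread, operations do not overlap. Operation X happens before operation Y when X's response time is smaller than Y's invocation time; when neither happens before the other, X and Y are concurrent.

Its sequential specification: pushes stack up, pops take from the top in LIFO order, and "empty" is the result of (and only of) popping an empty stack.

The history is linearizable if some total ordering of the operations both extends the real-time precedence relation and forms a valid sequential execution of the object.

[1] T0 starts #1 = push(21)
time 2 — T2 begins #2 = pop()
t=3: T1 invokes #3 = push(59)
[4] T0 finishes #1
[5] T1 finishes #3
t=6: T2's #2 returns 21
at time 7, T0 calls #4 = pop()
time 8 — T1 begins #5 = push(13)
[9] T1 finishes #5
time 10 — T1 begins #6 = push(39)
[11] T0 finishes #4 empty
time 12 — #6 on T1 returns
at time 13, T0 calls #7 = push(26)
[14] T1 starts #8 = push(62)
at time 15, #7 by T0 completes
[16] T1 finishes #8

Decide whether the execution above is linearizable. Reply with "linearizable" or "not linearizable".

events 1..10 are fine; event 11 — the response of #4 at time 11 — makes the prefix non-linearizable
all 12 real-time-respecting orders fail — 5 completed stack operations, no legal replay
no escape via the 1 pending operation (#6): every completion choice fails
take #1, #2, #3, #4, #5 (pending dropped): step 4 already fails, because #4 pop() → empty cannot occur there
take #1, #2, #3, #5, #4 (pending dropped): step 5 already fails, because #4 pop() → empty cannot occur there

not linearizable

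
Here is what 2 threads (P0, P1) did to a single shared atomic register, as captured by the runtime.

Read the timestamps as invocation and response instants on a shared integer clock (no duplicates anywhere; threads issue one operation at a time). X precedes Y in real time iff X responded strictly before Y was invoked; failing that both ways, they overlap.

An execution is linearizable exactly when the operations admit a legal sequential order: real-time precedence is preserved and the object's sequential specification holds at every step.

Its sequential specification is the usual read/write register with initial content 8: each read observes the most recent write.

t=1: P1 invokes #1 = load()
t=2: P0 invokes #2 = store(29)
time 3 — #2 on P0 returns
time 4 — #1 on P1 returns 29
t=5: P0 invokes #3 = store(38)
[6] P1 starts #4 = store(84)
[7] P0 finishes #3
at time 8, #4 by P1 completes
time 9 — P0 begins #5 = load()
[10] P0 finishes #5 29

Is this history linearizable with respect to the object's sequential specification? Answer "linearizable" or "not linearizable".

through event 9 a valid linearization exists; event 10 (#5 responding at time 10) ends that
every one of the 4 real-time-consistent orders over 5 completed atomic register ops fails the sequential spec
take #1, #2, #3, #4, #5: step 1 already fails, because #1 load() → 29 cannot occur there
take #1, #2, #4, #3, #5: step 1 already fails, because #1 load() → 29 cannot occur there

not linearizable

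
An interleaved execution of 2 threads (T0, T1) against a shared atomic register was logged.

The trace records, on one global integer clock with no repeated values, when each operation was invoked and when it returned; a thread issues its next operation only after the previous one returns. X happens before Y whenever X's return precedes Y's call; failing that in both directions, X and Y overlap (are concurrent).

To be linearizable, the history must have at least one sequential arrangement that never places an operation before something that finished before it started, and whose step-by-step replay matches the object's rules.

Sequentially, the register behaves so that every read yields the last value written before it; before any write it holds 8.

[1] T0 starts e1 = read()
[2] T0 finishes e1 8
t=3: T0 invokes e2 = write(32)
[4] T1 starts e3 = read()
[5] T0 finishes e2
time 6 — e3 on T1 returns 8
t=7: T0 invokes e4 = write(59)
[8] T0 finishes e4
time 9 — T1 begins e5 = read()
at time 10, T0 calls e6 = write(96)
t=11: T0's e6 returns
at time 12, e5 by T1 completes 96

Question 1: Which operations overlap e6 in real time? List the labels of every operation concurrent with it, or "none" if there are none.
Answer: e5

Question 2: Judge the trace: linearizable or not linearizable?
linearizable

a witness: e1, e3, e2, e4, e6, e5
step 1: e1 read() → 8 — value 8
step 2: e3 read() → 8 — value 8
step 3: e2 write(32) — value 32
step 4: e4 write(59) — value 59
step 5: e6 write(96) — value 96
step 6: e5 read() → 96 — value 96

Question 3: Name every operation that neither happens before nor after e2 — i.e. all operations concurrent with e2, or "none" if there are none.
Answer: e3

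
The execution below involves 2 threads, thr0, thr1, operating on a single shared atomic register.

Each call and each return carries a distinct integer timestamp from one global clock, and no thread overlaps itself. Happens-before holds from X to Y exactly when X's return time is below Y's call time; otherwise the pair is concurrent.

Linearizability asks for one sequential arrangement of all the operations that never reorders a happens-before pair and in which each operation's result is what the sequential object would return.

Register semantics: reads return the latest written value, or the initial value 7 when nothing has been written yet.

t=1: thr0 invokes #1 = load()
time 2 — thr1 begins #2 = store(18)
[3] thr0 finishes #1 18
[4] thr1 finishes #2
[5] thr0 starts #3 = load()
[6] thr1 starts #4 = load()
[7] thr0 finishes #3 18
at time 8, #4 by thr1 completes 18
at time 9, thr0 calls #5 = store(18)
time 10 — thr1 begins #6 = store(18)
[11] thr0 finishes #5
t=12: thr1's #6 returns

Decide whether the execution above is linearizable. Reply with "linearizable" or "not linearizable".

one valid linearization: #2, #1, #3, #4, #5, #6
step 1: #2 store(18) — value 18
step 2: #1 load() → 18 — value 18
step 3: #3 load() → 18 — value 18
step 4: #4 load() → 18 — value 18
step 5: #5 store(18) — value 18
step 6: #6 store(18) — value 18

linearizable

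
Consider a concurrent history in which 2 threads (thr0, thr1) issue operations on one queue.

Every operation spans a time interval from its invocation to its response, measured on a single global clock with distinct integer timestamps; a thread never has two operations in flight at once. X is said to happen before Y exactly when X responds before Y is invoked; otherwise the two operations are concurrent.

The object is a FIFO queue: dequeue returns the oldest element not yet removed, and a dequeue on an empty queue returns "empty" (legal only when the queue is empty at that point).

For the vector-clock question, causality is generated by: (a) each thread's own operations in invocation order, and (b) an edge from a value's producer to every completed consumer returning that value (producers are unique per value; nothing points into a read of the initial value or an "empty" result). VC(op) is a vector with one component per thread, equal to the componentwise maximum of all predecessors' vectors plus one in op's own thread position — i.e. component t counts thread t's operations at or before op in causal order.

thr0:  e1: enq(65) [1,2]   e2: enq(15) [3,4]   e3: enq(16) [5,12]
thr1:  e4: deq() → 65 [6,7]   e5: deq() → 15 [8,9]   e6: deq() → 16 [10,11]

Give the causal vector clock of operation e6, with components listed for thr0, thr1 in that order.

(3, 3)

e1 (invocation 1): nothing precedes it; thr0's component alone gives (1, 0)
e4 (invocation 6): componentwise max over VC(e1)=(1, 0), +1 at thr1, giving (1, 1)
e2 (invocation 3): componentwise max over VC(e1)=(1, 0), +1 at thr0, giving (2, 0)
e3 (invocation 5): componentwise max over VC(e2)=(2, 0), +1 at thr0, giving (3, 0)
e5 (invocation 8): componentwise max over VC(e2)=(2, 0), VC(e4)=(1, 1), +1 at thr1, giving (2, 2)
e6 (invocation 10): componentwise max over VC(e3)=(3, 0), VC(e5)=(2, 2), +1 at thr1, giving (3, 3)
target: VC(e6) = (3, 3)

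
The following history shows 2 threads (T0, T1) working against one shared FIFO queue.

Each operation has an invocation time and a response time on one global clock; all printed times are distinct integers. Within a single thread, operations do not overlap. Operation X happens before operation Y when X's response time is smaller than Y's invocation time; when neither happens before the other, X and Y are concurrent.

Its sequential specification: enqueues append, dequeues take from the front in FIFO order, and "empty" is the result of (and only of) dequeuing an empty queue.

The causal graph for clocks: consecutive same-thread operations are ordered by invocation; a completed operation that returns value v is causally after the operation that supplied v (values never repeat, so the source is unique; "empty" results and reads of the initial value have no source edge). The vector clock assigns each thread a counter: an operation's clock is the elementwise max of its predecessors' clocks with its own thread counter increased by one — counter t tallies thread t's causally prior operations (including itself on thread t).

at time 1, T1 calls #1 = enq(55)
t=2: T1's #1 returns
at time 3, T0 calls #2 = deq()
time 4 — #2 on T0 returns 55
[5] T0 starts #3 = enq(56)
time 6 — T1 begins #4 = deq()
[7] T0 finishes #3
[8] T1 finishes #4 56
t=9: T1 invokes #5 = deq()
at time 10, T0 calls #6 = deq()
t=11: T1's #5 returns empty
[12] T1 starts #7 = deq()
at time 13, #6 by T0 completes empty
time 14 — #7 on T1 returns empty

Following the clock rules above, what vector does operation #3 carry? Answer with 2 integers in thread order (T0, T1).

(2, 1)

invoked at 1, #1 has no predecessors; its own T1 bump gives (0, 1)
from VC(#1)=(0, 1), #2 (invoked 3) maxes components and bumps T0 → (1, 1)
from VC(#2)=(1, 1), #3 (invoked 5) maxes components and bumps T0 → (2, 1)
from VC(#1)=(0, 1), VC(#3)=(2, 1), #4 (invoked 6) maxes components and bumps T1 → (2, 2)
from VC(#3)=(2, 1), #6 (invoked 10) maxes components and bumps T0 → (3, 1)
from VC(#4)=(2, 2), #5 (invoked 9) maxes components and bumps T1 → (2, 3)
from VC(#5)=(2, 3), #7 (invoked 12) maxes components and bumps T1 → (2, 4)
target: VC(#3) = (2, 1)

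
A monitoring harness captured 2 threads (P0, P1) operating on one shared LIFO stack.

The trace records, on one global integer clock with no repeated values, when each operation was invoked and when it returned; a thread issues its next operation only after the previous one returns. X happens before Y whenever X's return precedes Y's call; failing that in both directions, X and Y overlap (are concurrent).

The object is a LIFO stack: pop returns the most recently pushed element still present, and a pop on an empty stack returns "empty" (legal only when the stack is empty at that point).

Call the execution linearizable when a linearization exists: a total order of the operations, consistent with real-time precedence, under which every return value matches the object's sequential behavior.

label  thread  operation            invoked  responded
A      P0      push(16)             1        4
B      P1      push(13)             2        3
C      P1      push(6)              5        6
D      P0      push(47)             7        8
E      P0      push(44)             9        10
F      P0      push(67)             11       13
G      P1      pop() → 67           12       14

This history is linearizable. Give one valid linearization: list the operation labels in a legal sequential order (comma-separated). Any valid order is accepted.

A, B, C, D, E, F, G

after step 1 (A push(16)): stack <16>
after step 2 (B push(13)): stack <16,13>
after step 3 (C push(6)): stack <16,13,6>
after step 4 (D push(47)): stack <16,13,6,47>
after step 5 (E push(44)): stack <16,13,6,47,44>
after step 6 (F push(67)): stack <16,13,6,47,44,67>
after step 7 (G pop() → 67): stack <16,13,6,47,44>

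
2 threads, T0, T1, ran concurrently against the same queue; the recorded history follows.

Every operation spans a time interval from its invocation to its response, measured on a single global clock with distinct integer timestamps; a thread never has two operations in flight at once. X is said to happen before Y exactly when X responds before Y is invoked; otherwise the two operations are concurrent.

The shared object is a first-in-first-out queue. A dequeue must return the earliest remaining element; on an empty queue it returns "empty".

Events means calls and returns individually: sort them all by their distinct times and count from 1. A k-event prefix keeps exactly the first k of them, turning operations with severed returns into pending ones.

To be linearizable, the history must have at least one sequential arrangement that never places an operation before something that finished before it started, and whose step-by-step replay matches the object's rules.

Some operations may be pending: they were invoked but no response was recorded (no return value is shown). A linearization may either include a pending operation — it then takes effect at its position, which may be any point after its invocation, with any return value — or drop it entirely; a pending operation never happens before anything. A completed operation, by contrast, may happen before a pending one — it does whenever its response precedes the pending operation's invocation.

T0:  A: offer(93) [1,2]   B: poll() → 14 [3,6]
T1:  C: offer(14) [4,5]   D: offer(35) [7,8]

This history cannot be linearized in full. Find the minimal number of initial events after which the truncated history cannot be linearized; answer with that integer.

6

events 1..5 are linearizable, e.g. via A, B, C:
step 1: A offer(93) — queue <93>
step 2: B poll() (pending, included) — queue <>
step 3: C offer(14) — queue <14>
once event 6 joins (B's response, time 6), exhaustive search finds no witness
e.g. A, B, C: illegal at step 2, since B poll() → 14 cannot apply there
e.g. A, C, B: illegal at step 3, since B poll() → 14 cannot apply there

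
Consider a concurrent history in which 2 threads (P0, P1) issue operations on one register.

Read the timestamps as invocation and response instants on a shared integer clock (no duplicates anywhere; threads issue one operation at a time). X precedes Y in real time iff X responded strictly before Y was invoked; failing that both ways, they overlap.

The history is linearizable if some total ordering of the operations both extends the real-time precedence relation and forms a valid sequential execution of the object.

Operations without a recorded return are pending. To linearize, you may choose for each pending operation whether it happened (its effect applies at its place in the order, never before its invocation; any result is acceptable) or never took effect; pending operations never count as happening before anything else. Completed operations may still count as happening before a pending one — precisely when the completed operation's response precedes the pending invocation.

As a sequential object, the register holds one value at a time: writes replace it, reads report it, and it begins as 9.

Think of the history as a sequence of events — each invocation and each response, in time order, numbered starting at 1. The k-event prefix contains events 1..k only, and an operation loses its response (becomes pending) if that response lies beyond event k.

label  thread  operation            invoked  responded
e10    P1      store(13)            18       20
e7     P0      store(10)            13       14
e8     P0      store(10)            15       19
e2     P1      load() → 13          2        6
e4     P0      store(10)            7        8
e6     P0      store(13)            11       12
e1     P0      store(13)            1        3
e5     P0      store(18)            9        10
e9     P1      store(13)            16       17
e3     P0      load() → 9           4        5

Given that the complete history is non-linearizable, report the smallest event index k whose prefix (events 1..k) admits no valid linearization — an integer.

5

a valid linearization of events 1..4 exists, for instance e1:
step 1: e1 store(13) — value 13
with event 5 included (e3 responding at time 5), all real-time-consistent orders fail
no completion choice of the 1 pending operation (e2) rescues it — every subset was tried
for example e1, e3 (pending dropped) fails at step 2: e3 load() → 9 is not legal there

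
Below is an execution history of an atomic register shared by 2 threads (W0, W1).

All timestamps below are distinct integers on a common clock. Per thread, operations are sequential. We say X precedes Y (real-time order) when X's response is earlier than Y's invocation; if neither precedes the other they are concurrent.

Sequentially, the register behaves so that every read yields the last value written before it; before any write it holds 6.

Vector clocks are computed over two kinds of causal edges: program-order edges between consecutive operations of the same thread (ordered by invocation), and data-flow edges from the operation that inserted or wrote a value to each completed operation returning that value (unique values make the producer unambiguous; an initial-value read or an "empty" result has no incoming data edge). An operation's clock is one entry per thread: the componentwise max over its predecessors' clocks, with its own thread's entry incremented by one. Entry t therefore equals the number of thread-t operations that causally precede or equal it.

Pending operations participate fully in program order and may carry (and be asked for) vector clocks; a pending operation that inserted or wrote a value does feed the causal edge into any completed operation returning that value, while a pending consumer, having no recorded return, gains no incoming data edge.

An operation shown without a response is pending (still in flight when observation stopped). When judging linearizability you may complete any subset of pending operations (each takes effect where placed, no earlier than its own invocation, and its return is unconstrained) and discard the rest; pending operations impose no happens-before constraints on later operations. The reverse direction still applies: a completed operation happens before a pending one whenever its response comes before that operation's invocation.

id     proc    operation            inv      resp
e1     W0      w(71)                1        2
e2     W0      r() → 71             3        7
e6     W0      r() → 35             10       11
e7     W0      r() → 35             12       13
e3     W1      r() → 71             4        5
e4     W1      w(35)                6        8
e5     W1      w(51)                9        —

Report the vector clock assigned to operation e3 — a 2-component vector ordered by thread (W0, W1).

VC(e1, invoked at 1): no causal predecessors; +1 on W0 → (1, 0)
VC(e3, invoked at 4): max of VC(e1)=(1, 0), then +1 on thread W1 → (1, 1)
VC(e2, invoked at 3): max of VC(e1)=(1, 0), then +1 on thread W0 → (2, 0)
VC(e4, invoked at 6): max of VC(e3)=(1, 1), then +1 on thread W1 → (1, 2)
VC(e5, invoked at 9): max of VC(e4)=(1, 2), then +1 on thread W1 → (1, 3)
VC(e6, invoked at 10): max of VC(e2)=(2, 0), VC(e4)=(1, 2), then +1 on thread W0 → (3, 2)
VC(e7, invoked at 12): max of VC(e4)=(1, 2), VC(e6)=(3, 2), then +1 on thread W0 → (4, 2)
target: VC(e3) = (1, 1)

(1, 1)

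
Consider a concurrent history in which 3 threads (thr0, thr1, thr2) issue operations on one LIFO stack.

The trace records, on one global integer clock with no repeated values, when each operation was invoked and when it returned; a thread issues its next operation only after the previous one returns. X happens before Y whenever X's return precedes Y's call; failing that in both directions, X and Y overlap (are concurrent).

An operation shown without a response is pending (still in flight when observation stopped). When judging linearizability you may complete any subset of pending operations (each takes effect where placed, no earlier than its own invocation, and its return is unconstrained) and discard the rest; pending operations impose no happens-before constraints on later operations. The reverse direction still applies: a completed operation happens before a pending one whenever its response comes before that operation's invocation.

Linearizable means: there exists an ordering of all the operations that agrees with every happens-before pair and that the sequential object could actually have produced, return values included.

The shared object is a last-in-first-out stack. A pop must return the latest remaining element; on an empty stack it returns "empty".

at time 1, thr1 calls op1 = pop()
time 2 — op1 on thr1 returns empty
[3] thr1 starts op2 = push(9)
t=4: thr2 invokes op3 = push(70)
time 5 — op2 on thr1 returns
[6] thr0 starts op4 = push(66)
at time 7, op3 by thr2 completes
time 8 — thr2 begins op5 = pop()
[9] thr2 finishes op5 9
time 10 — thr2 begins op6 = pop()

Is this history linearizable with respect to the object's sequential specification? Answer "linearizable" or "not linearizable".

linearizable

a witness: op1, op3, op2, op5
1. op1 pop() → empty, leaving stack <>
2. op3 push(70), leaving stack <70>
3. op2 push(9), leaving stack <70,9>
4. op5 pop() → 9, leaving stack <70>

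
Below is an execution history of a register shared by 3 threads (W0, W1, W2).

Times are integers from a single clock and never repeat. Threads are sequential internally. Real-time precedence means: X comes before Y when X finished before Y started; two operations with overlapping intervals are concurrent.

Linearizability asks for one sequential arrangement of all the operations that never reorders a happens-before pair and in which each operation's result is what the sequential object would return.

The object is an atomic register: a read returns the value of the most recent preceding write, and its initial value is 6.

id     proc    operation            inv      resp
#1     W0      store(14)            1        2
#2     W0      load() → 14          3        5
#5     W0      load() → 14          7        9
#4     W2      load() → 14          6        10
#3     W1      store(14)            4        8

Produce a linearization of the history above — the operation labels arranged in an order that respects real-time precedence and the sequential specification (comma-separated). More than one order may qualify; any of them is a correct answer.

step 1: #1 store(14) — value 14
step 2: #2 load() → 14 — value 14
step 3: #3 store(14) — value 14
step 4: #4 load() → 14 — value 14
step 5: #5 load() → 14 — value 14

#1, #2, #3, #4, #5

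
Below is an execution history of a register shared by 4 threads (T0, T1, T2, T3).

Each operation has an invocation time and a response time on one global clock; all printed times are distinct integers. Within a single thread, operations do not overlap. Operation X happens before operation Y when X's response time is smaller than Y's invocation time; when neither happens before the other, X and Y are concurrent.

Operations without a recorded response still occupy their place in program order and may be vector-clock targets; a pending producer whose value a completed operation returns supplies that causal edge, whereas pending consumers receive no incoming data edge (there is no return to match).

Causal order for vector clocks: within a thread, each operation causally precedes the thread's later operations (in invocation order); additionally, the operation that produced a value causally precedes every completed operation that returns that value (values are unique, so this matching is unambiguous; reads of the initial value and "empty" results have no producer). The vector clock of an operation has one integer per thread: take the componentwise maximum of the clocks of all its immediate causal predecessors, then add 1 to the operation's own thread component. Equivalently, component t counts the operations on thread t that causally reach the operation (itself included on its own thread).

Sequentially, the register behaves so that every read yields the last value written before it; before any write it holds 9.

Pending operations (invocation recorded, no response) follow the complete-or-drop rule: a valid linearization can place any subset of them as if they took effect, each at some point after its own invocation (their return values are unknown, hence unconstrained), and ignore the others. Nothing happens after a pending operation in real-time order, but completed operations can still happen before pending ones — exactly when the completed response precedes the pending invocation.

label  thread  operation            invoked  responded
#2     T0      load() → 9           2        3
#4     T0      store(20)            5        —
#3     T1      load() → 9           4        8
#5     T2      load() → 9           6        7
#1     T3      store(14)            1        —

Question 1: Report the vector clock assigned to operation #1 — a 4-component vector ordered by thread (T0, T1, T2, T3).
#1, invoked 1, has no incoming edges; only T3's bump applies → (0, 0, 0, 1)
#5, invoked 6, has no incoming edges; only T2's bump applies → (0, 0, 1, 0)
#3, invoked 4, has no incoming edges; only T1's bump applies → (0, 1, 0, 0)
#2, invoked 2, has no incoming edges; only T0's bump applies → (1, 0, 0, 0)
#4, invoked 5, takes VC(#2)=(1, 0, 0, 0) under max, adds 1 for T0 → (2, 0, 0, 0)
target: VC(#1) = (0, 0, 0, 1)

(0, 0, 0, 1)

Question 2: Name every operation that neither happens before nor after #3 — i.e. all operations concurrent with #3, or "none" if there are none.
#3 spans [4,8]: anything still running between times 4 and 8 counts as concurrent
#1 [1,…): concurrent
#2 [2,3]: before
#4 [5,…): concurrent
#5 [6,7]: concurrent

#1, #4, #5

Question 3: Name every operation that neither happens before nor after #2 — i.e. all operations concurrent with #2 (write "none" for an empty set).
#2 runs from 2 to 3; window-overlapping ops are concurrent
#1 [1,…): concurrent
#3 [4,8]: after
#4 [5,…): after
#5 [6,7]: after

#1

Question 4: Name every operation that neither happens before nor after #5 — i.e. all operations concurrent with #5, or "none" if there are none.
#5 spans [6,7]; an op avoiding the whole window 6..7 is ordered, any other is concurrent
#1 [1,…): concurrent
#2 [2,3]: before
#3 [4,8]: concurrent
#4 [5,…): concurrent

#1, #3, #4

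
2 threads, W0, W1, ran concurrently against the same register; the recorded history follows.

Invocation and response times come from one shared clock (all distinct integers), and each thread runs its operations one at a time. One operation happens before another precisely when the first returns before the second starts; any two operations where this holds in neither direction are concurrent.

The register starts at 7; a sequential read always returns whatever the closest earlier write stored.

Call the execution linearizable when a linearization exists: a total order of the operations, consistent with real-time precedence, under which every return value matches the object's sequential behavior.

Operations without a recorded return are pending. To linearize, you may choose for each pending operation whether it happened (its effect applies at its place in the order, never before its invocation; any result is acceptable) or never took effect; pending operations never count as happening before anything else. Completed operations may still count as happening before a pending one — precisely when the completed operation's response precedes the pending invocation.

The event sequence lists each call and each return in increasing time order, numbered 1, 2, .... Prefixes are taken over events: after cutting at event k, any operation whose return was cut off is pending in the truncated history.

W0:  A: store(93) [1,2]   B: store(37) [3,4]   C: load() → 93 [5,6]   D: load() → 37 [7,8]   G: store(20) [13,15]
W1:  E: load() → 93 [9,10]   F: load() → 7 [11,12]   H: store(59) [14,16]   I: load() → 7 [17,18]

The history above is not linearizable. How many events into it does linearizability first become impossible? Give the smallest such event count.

a valid linearization of events 1..5 exists, for instance A, B:
1. A store(93), leaving value 93
2. B store(37), leaving value 37
with event 6 included (C responding at time 6), all real-time-consistent orders fail
e.g. A, B, C: illegal at step 3, since C load() → 93 cannot apply there

6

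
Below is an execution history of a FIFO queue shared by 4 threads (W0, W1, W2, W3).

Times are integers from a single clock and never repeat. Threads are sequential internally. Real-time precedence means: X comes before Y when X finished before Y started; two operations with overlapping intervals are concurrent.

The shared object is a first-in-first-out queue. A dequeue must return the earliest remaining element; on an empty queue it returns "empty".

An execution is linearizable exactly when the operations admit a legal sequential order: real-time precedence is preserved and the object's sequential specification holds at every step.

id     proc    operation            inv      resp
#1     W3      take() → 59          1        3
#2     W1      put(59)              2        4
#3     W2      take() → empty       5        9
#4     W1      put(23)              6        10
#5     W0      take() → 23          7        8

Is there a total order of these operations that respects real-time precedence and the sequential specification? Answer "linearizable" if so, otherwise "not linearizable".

witness order: #2, #1, #3, #4, #5
step 1: #2 put(59) — queue <59>
step 2: #1 take() → 59 — queue <>
step 3: #3 take() → empty — queue <>
step 4: #4 put(23) — queue <23>
step 5: #5 take() → 23 — queue <>

linearizable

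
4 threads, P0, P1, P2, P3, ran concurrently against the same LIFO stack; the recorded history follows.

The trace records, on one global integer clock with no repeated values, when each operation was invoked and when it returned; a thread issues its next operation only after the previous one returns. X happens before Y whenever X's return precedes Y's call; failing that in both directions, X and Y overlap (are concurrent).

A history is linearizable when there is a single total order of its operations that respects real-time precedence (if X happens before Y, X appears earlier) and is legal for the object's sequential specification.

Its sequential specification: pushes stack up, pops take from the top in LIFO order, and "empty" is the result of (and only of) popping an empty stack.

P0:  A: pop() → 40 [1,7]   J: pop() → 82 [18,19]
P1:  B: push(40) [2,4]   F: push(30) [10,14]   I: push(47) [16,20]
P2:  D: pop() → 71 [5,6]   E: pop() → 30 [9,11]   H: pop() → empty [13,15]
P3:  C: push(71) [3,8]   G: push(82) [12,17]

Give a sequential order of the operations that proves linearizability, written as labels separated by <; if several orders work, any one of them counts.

B < A < C < D < F < E < H < G < J < I

after step 1 (B push(40)): stack <40>
after step 2 (A pop() → 40): stack <>
after step 3 (C push(71)): stack <71>
after step 4 (D pop() → 71): stack <>
after step 5 (F push(30)): stack <30>
after step 6 (E pop() → 30): stack <>
after step 7 (H pop() → empty): stack <>
after step 8 (G push(82)): stack <82>
after step 9 (J pop() → 82): stack <>
after step 10 (I push(47)): stack <47>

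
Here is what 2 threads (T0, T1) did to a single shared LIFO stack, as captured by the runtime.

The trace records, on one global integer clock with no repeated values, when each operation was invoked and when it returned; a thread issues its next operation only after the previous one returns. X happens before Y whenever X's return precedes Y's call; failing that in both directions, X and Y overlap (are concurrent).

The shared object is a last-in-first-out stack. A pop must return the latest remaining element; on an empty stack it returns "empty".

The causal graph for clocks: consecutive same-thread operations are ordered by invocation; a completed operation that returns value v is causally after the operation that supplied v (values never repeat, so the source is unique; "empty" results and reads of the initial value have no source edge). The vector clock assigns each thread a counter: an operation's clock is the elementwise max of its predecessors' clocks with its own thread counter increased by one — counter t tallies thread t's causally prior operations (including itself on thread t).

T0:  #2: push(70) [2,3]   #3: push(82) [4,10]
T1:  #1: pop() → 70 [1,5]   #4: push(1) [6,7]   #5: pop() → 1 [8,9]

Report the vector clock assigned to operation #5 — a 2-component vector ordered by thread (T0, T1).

(1, 3)

root op #2, invoked 2: fresh clock plus T0's own tick → (1, 0)
from VC(#2)=(1, 0), #1 (invoked 1) maxes components and bumps T1 → (1, 1)
from VC(#2)=(1, 0), #3 (invoked 4) maxes components and bumps T0 → (2, 0)
from VC(#1)=(1, 1), #4 (invoked 6) maxes components and bumps T1 → (1, 2)
from VC(#4)=(1, 2), #5 (invoked 8) maxes components and bumps T1 → (1, 3)
target: VC(#5) = (1, 3)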